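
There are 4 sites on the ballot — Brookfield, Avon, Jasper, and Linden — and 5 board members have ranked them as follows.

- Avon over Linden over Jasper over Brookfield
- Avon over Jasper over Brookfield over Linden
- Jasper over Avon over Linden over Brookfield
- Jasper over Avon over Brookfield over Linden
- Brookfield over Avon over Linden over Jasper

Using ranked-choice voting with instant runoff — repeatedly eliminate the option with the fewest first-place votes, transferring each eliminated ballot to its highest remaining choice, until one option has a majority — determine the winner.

Avon

Round 1: Avon 2, Jasper 2, Brookfield 1, Linden 0. Linden has the fewest and is eliminated.
Round 2: Avon 2, Jasper 2, Brookfield 1. Brookfield has the fewest and is eliminated.
Round 3: Avon 3, Jasper 2. Avon has a majority.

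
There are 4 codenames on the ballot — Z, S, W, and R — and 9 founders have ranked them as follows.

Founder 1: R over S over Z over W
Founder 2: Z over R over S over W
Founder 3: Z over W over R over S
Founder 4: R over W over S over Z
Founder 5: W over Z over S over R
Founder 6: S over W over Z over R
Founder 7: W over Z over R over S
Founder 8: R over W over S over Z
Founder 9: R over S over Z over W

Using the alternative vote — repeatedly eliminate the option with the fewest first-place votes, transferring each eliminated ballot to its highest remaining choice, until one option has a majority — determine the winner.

R

Round 1: R 4, Z 2, W 2, S 1. S has the fewest and is eliminated.
Round 2: R 4, W 3, Z 2. Z has the fewest and is eliminated.
Round 3: R 5, W 4. R has a majority.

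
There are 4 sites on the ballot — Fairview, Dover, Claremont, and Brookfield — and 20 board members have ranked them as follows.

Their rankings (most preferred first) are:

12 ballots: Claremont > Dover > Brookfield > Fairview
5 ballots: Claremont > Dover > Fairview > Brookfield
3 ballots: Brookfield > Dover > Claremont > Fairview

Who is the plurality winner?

First-place vote totals:
  Fairview: 0
  Dover: 0
  Claremont: 17
  Brookfield: 3
Claremont has the most first-place votes.

Claremont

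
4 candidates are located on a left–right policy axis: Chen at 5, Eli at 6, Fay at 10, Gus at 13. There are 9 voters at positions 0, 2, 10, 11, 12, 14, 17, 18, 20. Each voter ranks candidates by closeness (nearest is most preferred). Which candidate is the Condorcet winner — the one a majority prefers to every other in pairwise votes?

With single-peaked preferences on a line, the Condorcet winner is the candidate closest to the median voter.
The median voter (position 12) is closest to Gus at 13.
Check: Gus vs Eli — voters closer to Gus: 7 of 9.

Gus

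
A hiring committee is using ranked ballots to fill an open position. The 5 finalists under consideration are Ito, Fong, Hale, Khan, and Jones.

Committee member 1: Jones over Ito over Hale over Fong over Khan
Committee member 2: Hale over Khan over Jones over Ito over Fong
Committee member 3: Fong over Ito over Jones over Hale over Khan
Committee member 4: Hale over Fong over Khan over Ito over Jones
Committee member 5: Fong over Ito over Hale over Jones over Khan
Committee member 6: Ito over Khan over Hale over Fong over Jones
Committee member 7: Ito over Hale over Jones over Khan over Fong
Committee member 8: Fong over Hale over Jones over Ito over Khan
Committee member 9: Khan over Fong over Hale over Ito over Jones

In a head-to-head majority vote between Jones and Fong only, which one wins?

Fong

Ballots ranking Jones above Fong: 3.
Ballots ranking Fong above Jones: 6.
Fong wins the head-to-head, 6–3.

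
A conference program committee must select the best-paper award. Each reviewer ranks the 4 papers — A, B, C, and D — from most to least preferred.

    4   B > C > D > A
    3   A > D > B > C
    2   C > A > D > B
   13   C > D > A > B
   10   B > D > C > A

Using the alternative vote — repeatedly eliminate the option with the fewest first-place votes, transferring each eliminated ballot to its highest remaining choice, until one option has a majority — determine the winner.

Round 1: C 15, B 14, A 3, D 0. D has the fewest and is eliminated.
Round 2: C 15, B 14, A 3. A has the fewest and is eliminated.
Round 3: B 17, C 15. B has a majority.

B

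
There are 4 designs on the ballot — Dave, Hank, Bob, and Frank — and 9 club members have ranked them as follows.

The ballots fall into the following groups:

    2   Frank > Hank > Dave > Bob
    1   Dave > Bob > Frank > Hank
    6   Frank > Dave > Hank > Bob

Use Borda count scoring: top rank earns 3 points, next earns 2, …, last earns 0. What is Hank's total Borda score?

10

Borda scores:
  Dave: 2·1 + 3 + 6·2 = 17
  Hank: 2·2 + 0 + 6·1 = 10
  Bob: 2·0 + 2 + 6·0 = 2
  Frank: 2·3 + 1 + 6·3 = 25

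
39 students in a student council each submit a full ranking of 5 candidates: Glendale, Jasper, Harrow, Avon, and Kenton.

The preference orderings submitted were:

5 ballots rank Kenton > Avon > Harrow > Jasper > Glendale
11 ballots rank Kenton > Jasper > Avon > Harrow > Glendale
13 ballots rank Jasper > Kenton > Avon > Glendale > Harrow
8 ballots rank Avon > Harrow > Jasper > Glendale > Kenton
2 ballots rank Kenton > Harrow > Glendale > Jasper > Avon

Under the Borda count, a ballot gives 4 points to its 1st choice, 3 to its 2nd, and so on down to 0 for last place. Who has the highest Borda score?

Borda scores:
  Glendale: 5·0 + 11·0 + 13·1 + 8·1 + 2·2 = 25
  Jasper: 5·1 + 11·3 + 13·4 + 8·2 + 2·1 = 108
  Harrow: 5·2 + 11·1 + 13·0 + 8·3 + 2·3 = 51
  Avon: 5·3 + 11·2 + 13·2 + 8·4 + 2·0 = 95
  Kenton: 5·4 + 11·4 + 13·3 + 8·0 + 2·4 = 111
Kenton has the highest total.

Kenton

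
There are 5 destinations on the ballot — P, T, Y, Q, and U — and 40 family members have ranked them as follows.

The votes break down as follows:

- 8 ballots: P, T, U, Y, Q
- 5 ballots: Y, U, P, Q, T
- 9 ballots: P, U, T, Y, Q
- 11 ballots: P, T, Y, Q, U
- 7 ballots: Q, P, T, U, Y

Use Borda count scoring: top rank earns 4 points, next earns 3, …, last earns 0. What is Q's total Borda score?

44

Borda scores:
  P: 8·4 + 5·2 + 9·4 + 11·4 + 7·3 = 143
  T: 8·3 + 5·0 + 9·2 + 11·3 + 7·2 = 89
  Y: 8·1 + 5·4 + 9·1 + 11·2 + 7·0 = 59
  Q: 8·0 + 5·1 + 9·0 + 11·1 + 7·4 = 44
  U: 8·2 + 5·3 + 9·3 + 11·0 + 7·1 = 65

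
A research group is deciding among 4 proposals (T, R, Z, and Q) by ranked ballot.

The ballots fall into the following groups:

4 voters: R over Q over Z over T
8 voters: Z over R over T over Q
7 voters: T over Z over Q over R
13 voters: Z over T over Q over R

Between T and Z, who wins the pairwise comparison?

Z

Ballots ranking T above Z: 7.
Ballots ranking Z above T: 4+8+13 = 25.
Z wins the head-to-head, 25–7.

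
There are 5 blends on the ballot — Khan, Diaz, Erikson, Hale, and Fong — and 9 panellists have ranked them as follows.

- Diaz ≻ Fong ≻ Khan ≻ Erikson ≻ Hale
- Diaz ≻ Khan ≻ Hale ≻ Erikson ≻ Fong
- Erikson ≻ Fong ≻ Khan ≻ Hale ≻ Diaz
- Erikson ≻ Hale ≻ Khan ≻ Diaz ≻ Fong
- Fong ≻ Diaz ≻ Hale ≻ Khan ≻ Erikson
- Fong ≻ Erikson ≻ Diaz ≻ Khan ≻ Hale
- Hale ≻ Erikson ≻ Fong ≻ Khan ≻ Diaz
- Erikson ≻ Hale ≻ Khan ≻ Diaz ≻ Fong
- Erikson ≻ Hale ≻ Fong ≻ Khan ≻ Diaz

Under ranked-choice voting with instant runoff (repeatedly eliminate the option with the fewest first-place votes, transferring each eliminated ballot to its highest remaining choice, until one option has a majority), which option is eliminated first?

Khan

Round 1: Erikson 4, Diaz 2, Fong 2, Hale 1, Khan 0. Khan has the fewest and is eliminated.
Round 2: Erikson 4, Diaz 2, Fong 2, Hale 1. Hale has the fewest and is eliminated.
Round 3: Erikson 5, Diaz 2, Fong 2. Erikson has a majority.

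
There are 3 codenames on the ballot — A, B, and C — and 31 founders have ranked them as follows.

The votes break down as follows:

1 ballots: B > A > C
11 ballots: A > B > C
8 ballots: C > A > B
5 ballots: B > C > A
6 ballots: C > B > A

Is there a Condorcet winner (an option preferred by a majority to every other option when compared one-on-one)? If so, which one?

No Condorcet winner

Head-to-head results (31 voters total):
A vs B: A wins 19–12.
A vs C: C wins 19–12.
B vs C: B wins 17–14.
No candidate beats all others: A beats B beats C beats A, a majority cycle.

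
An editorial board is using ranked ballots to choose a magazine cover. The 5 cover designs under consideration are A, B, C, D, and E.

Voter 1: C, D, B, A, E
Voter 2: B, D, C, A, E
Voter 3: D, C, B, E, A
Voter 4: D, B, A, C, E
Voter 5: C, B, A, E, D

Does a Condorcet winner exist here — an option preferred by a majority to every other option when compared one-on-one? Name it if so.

Head-to-head results (5 voters total):
A vs B: B wins 5–0.
A vs C: C wins 4–1.
A vs D: D wins 4–1.
A vs E: A wins 4–1.
B vs C: C wins 3–2.
B vs D: D wins 3–2.
B vs E: B wins 5–0.
C vs D: D wins 3–2.
C vs E: C wins 5–0.
D vs E: D wins 4–1.
D beats each rival — A (4–1), B (3–2), C (3–2), E (4–1) — so D is the Condorcet winner.

D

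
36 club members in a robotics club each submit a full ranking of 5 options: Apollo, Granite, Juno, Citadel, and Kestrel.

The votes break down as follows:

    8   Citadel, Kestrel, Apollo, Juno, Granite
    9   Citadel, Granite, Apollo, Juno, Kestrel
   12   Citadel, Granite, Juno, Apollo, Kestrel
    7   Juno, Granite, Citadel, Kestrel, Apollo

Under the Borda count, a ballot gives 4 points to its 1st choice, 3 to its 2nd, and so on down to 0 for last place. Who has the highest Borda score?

Borda scores:
  Apollo: 8·2 + 9·2 + 12·1 + 7·0 = 46
  Granite: 8·0 + 9·3 + 12·3 + 7·3 = 84
  Juno: 8·1 + 9·1 + 12·2 + 7·4 = 69
  Citadel: 8·4 + 9·4 + 12·4 + 7·2 = 130
  Kestrel: 8·3 + 9·0 + 12·0 + 7·1 = 31
Citadel has the highest total.

Citadel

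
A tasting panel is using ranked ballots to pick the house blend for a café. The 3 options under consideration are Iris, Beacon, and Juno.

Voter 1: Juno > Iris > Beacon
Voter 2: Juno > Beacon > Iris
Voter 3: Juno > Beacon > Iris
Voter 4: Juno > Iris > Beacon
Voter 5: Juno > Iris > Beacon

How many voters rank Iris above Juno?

0

Ballots ranking Iris above Juno: 0.
Ballots ranking Juno above Iris: 5.
So 0 of 5 voters prefer Iris to Juno.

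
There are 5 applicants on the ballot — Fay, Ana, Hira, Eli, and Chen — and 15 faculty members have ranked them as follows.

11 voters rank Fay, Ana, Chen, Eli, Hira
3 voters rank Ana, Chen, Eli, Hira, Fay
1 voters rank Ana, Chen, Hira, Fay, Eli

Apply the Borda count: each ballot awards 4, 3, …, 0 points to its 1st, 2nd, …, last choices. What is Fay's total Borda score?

45

Borda scores:
  Fay: 11·4 + 3·0 + 1 = 45
  Ana: 11·3 + 3·4 + 4 = 49
  Hira: 11·0 + 3·1 + 2 = 5
  Eli: 11·1 + 3·2 + 0 = 17
  Chen: 11·2 + 3·3 + 3 = 34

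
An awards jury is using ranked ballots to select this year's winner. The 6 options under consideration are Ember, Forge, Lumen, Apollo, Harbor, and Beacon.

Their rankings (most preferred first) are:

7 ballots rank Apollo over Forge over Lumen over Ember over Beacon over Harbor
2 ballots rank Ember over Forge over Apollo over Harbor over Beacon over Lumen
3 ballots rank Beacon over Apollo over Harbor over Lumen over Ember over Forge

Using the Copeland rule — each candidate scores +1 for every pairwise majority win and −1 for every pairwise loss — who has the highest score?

Pairwise results:
  Ember vs Forge: Forge wins 7–5.
  Ember vs Lumen: Lumen wins 10–2.
  Ember vs Apollo: Apollo wins 10–2.
  Ember vs Harbor: Ember wins 9–3.
  Ember vs Beacon: Ember wins 9–3.
  Forge vs Lumen: Forge wins 9–3.
  Forge vs Apollo: Apollo wins 10–2.
  Forge vs Harbor: Forge wins 9–3.
  Forge vs Beacon: Forge wins 9–3.
  Lumen vs Apollo: Apollo wins 12–0.
  Lumen vs Harbor: Lumen wins 7–5.
  Lumen vs Beacon: Lumen wins 7–5.
  Apollo vs Harbor: Apollo wins 12–0.
  Apollo vs Beacon: Apollo wins 9–3.
  Harbor vs Beacon: Beacon wins 10–2.
Copeland scores (wins − losses):
  Ember: 2 − 3 = -1
  Forge: 4 − 1 = 3
  Lumen: 3 − 2 = 1
  Apollo: 5 − 0 = 5
  Harbor: 0 − 5 = -5
  Beacon: 1 − 4 = -3
Apollo has the best Copeland score.

Apollo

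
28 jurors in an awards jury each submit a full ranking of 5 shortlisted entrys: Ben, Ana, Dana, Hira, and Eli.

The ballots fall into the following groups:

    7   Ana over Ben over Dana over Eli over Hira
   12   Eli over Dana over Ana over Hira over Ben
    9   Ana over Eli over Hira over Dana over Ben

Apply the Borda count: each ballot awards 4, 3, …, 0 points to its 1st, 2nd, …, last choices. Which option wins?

Borda scores:
  Ben: 7·3 + 12·0 + 9·0 = 21
  Ana: 7·4 + 12·2 + 9·4 = 88
  Dana: 7·2 + 12·3 + 9·1 = 59
  Hira: 7·0 + 12·1 + 9·2 = 30
  Eli: 7·1 + 12·4 + 9·3 = 82
Ana has the highest total.

Ana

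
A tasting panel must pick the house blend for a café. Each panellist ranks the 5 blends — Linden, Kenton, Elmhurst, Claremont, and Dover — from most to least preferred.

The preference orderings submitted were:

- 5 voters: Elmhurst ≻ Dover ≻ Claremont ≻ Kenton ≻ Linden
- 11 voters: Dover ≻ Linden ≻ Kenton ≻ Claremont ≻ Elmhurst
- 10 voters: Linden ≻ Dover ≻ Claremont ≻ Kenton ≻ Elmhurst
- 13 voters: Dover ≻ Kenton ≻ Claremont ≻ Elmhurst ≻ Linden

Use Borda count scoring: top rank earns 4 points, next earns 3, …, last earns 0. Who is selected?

Dover

Borda scores:
  Linden: 5·0 + 11·3 + 10·4 + 13·0 = 73
  Kenton: 5·1 + 11·2 + 10·1 + 13·3 = 76
  Elmhurst: 5·4 + 11·0 + 10·0 + 13·1 = 33
  Claremont: 5·2 + 11·1 + 10·2 + 13·2 = 67
  Dover: 5·3 + 11·4 + 10·3 + 13·4 = 141
Dover has the highest total.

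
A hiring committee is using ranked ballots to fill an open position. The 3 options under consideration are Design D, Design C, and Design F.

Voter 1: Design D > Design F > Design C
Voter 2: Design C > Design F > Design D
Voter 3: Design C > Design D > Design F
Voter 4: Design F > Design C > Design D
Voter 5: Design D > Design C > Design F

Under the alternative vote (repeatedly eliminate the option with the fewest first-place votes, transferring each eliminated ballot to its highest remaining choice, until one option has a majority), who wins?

Design C

Round 1: Design D 2, Design C 2, Design F 1. Design F has the fewest and is eliminated.
Round 2: Design C 3, Design D 2. Design C has a majority.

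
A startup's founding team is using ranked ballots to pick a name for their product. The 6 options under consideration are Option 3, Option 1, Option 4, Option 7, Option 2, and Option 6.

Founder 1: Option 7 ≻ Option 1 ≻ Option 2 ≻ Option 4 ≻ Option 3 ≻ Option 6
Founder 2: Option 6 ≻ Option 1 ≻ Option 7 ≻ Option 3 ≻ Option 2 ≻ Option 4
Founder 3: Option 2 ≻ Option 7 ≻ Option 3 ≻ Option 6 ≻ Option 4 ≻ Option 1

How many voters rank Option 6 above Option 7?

1

Ballots ranking Option 6 above Option 7: 1.
Ballots ranking Option 7 above Option 6: 2.
So 1 of 3 voters prefer Option 6 to Option 7.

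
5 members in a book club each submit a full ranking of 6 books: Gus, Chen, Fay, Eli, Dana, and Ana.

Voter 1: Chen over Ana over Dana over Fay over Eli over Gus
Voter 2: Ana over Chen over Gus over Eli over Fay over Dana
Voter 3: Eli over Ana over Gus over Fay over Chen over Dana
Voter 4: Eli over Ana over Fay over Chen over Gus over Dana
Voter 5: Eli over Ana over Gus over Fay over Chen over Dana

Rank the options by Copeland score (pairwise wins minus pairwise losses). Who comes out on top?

Eli

Pairwise results:
  Gus vs Chen: Chen wins 3–2.
  Gus vs Fay: Gus wins 3–2.
  Gus vs Eli: Eli wins 4–1.
  Gus vs Dana: Gus wins 4–1.
  Gus vs Ana: Ana wins 5–0.
  Chen vs Fay: Fay wins 3–2.
  Chen vs Eli: Eli wins 3–2.
  Chen vs Dana: Chen wins 5–0.
  Chen vs Ana: Ana wins 4–1.
  Fay vs Eli: Eli wins 4–1.
  Fay vs Dana: Fay wins 4–1.
  Fay vs Ana: Ana wins 5–0.
  Eli vs Dana: Eli wins 4–1.
  Eli vs Ana: Eli wins 3–2.
  Dana vs Ana: Ana wins 5–0.
Copeland scores (wins − losses):
  Gus: 2 − 3 = -1
  Chen: 2 − 3 = -1
  Fay: 2 − 3 = -1
  Eli: 5 − 0 = 5
  Dana: 0 − 5 = -5
  Ana: 4 − 1 = 3
Eli has the best Copeland score.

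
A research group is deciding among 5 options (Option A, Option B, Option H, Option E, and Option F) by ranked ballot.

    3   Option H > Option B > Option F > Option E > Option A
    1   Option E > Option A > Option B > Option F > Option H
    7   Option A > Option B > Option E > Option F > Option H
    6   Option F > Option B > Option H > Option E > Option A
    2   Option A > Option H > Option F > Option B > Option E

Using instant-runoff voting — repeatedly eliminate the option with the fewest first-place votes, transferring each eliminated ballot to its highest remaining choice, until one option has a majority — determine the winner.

Option A

Round 1: Option A 9, Option F 6, Option H 3, Option E 1, Option B 0. Option B has the fewest and is eliminated.
Round 2: Option A 9, Option F 6, Option H 3, Option E 1. Option E has the fewest and is eliminated.
Round 3: Option A 10, Option F 6, Option H 3. Option A has a majority.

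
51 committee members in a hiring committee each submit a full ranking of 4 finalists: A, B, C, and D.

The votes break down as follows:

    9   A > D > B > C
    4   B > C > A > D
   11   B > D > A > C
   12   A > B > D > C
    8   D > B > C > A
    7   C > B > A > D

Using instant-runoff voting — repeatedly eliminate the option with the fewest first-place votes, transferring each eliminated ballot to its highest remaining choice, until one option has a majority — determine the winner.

B

Round 1: A 21, B 15, D 8, C 7. C has the fewest and is eliminated.
Round 2: B 22, A 21, D 8. D has the fewest and is eliminated.
Round 3: B 30, A 21. B has a majority.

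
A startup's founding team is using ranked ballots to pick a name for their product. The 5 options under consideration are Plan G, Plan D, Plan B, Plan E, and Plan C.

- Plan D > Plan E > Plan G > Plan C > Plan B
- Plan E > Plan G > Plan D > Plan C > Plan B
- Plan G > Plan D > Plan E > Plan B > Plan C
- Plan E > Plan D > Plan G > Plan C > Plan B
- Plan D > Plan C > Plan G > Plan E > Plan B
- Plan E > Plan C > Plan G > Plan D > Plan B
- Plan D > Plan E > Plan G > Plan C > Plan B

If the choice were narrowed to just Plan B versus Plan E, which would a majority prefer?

Ballots ranking Plan B above Plan E: 0.
Ballots ranking Plan E above Plan B: 7.
Plan E wins the head-to-head, 7–0.

Plan E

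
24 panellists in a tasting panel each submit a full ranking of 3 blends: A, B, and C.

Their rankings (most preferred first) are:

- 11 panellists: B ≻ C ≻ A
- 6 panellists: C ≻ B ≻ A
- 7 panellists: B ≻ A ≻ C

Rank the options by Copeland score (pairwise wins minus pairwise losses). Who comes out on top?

Pairwise results:
  A vs B: B wins 24–0.
  A vs C: C wins 17–7.
  B vs C: B wins 18–6.
Copeland scores (wins − losses):
  A: 0 − 2 = -2
  B: 2 − 0 = 2
  C: 1 − 1 = 0
B has the best Copeland score.

B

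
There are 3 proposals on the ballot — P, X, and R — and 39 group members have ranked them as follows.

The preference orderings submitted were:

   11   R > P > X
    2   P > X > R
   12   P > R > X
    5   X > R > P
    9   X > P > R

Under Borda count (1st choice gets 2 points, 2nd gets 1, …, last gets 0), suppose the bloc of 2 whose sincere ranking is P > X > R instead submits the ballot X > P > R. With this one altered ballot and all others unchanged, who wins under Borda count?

Borda totals with the altered ballot: P 46, X 32, R 39.
The winner is unchanged: still P.

P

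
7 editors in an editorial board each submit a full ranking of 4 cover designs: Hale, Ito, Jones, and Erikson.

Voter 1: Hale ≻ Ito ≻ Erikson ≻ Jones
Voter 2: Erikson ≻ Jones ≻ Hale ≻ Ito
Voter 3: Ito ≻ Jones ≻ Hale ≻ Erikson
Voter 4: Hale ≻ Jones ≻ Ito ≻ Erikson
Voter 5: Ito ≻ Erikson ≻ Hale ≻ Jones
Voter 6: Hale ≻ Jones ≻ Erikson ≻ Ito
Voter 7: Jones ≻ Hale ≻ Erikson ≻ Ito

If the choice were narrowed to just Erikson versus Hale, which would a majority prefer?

Hale

Ballots ranking Erikson above Hale: 2.
Ballots ranking Hale above Erikson: 5.
Hale wins the head-to-head, 5–2.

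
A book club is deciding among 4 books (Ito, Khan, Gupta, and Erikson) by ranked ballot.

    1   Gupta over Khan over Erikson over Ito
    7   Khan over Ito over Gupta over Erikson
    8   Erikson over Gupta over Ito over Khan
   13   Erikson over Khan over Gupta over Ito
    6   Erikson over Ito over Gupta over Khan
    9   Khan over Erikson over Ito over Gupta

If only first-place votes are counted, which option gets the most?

First-place vote totals:
  Ito: 0
  Khan: 16
  Gupta: 1
  Erikson: 27
Erikson has the most first-place votes.

Erikson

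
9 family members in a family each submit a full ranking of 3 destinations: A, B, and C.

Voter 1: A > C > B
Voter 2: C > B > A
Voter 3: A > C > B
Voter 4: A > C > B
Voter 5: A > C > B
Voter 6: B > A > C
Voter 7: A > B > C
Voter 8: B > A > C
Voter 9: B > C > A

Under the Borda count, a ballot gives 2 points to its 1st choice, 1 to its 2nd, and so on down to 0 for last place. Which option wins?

A

Borda scores:
  A: 2 + 0 + 2 + 2 + 2 + 1 + 2 + 1 + 0 = 12
  B: 0 + 1 + 0 + 0 + 0 + 2 + 1 + 2 + 2 = 8
  C: 1 + 2 + 1 + 1 + 1 + 0 + 0 + 0 + 1 = 7
A has the highest total.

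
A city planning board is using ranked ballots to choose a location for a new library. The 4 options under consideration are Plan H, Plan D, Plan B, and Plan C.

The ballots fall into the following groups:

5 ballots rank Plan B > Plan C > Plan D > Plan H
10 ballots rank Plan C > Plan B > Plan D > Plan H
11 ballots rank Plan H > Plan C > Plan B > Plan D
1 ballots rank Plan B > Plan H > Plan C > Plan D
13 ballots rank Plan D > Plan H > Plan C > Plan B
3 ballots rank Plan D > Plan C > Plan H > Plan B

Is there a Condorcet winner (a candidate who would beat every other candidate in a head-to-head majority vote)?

Head-to-head results (43 voters total):
Plan H vs Plan D: Plan D wins 31–12.
Plan H vs Plan B: Plan H wins 27–16.
Plan H vs Plan C: Plan H wins 25–18.
Plan D vs Plan B: Plan B wins 27–16.
Plan D vs Plan C: Plan C wins 27–16.
Plan B vs Plan C: Plan C wins 37–6.
No candidate beats all others: Plan H beats Plan B beats Plan D beats Plan H, a majority cycle.

No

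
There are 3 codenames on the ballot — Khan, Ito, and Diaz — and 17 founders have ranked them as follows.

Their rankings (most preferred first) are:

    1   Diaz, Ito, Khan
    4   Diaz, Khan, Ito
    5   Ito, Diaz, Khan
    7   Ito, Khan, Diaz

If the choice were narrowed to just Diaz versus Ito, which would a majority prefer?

Ito

Ballots ranking Diaz above Ito: 1+4 = 5.
Ballots ranking Ito above Diaz: 5+7 = 12.
Ito wins the head-to-head, 12–5.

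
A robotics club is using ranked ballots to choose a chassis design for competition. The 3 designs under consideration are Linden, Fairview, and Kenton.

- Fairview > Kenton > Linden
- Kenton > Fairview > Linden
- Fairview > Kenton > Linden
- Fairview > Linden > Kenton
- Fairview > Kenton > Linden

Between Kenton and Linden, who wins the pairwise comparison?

Ballots ranking Kenton above Linden: 4.
Ballots ranking Linden above Kenton: 1.
Kenton wins the head-to-head, 4–1.

Kenton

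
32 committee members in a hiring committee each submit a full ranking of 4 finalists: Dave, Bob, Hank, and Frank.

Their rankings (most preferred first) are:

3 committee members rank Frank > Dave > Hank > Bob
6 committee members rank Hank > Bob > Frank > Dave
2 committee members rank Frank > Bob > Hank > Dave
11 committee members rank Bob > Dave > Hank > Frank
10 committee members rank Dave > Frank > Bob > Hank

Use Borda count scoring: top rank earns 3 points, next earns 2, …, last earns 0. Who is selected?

Bob

Borda scores:
  Dave: 3·2 + 6·0 + 2·0 + 11·2 + 10·3 = 58
  Bob: 3·0 + 6·2 + 2·2 + 11·3 + 10·1 = 59
  Hank: 3·1 + 6·3 + 2·1 + 11·1 + 10·0 = 34
  Frank: 3·3 + 6·1 + 2·3 + 11·0 + 10·2 = 41
Bob has the highest total.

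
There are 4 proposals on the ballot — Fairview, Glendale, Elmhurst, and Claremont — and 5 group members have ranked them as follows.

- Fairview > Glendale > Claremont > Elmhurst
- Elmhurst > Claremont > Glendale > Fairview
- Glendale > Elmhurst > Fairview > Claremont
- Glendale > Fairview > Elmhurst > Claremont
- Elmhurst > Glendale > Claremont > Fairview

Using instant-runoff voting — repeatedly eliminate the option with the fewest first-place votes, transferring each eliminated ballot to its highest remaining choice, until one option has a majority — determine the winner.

Glendale

Round 1: Glendale 2, Elmhurst 2, Fairview 1, Claremont 0. Claremont has the fewest and is eliminated.
Round 2: Glendale 2, Elmhurst 2, Fairview 1. Fairview has the fewest and is eliminated.
Round 3: Glendale 3, Elmhurst 2. Glendale has a majority.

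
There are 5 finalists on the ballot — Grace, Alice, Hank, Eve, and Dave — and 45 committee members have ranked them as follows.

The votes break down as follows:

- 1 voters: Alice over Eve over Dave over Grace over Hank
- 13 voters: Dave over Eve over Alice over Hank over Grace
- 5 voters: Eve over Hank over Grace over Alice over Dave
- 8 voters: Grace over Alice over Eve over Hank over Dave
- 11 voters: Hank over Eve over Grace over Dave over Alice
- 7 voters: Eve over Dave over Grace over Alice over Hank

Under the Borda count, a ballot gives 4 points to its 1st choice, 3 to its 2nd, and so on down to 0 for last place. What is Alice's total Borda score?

Borda scores:
  Grace: 1 + 13·0 + 5·2 + 8·4 + 11·2 + 7·2 = 79
  Alice: 4 + 13·2 + 5·1 + 8·3 + 11·0 + 7·1 = 66
  Hank: 0 + 13·1 + 5·3 + 8·1 + 11·4 + 7·0 = 80
  Eve: 3 + 13·3 + 5·4 + 8·2 + 11·3 + 7·4 = 139
  Dave: 2 + 13·4 + 5·0 + 8·0 + 11·1 + 7·3 = 86

66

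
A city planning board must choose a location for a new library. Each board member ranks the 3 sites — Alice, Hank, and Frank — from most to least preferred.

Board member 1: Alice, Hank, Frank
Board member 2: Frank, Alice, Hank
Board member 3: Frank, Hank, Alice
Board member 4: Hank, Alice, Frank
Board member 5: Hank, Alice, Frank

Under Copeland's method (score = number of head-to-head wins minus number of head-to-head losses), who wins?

Hank

Pairwise results:
  Alice vs Hank: Hank wins 3–2.
  Alice vs Frank: Alice wins 3–2.
  Hank vs Frank: Hank wins 3–2.
Copeland scores (wins − losses):
  Alice: 1 − 1 = 0
  Hank: 2 − 0 = 2
  Frank: 0 − 2 = -2
Hank has the best Copeland score.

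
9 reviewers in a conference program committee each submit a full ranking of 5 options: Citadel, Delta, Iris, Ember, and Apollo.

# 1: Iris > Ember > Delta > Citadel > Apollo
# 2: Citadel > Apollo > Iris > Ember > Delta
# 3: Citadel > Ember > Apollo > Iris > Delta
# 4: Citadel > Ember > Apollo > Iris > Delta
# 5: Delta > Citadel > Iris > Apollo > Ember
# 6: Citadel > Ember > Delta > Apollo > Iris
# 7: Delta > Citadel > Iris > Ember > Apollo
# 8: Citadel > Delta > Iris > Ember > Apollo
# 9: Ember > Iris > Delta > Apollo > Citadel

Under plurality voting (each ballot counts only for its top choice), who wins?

Citadel

First-place vote totals:
  Citadel: 5
  Delta: 2
  Iris: 1
  Ember: 1
  Apollo: 0
Citadel has the most first-place votes.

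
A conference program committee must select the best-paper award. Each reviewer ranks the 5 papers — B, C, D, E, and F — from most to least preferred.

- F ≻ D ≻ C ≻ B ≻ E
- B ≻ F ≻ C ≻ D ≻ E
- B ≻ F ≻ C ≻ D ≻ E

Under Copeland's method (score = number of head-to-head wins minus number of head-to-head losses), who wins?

Pairwise results:
  B vs C: B wins 2–1.
  B vs D: B wins 2–1.
  B vs E: B wins 3–0.
  B vs F: B wins 2–1.
  C vs D: C wins 2–1.
  C vs E: C wins 3–0.
  C vs F: F wins 3–0.
  D vs E: D wins 3–0.
  D vs F: F wins 3–0.
  E vs F: F wins 3–0.
Copeland scores (wins − losses):
  B: 4 − 0 = 4
  C: 2 − 2 = 0
  D: 1 − 3 = -2
  E: 0 − 4 = -4
  F: 3 − 1 = 2
B has the best Copeland score.

B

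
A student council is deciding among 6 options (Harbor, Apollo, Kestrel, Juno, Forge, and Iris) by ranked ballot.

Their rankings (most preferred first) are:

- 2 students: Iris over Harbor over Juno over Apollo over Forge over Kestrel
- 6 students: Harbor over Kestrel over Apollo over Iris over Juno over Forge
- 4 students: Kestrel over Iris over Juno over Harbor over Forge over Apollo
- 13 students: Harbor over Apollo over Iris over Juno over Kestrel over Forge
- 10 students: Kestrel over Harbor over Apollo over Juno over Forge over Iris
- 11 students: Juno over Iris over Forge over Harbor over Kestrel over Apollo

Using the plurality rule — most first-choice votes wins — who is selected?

First-place vote totals:
  Harbor: 19
  Apollo: 0
  Kestrel: 14
  Juno: 11
  Forge: 0
  Iris: 2
Harbor has the most first-place votes.

Harbor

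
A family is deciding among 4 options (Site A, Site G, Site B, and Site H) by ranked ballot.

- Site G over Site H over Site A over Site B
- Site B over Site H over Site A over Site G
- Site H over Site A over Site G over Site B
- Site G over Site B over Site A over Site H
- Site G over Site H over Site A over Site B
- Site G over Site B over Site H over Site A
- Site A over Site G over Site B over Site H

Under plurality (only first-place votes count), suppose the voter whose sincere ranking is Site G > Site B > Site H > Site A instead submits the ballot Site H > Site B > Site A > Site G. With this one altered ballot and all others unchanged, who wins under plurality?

Site G

First-place totals with the altered ballot: Site A 1, Site G 3, Site B 1, Site H 2.
The winner is unchanged: still Site G.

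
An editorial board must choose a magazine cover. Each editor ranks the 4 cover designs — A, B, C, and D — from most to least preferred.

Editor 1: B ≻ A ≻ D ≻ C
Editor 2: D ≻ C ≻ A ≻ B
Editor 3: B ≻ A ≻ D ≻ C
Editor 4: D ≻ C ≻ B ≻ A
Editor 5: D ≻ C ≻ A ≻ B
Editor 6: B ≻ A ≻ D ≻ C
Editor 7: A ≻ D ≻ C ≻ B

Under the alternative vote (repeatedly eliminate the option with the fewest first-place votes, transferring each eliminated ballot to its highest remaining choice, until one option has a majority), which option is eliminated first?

C

Round 1: B 3, D 3, A 1, C 0. C has the fewest and is eliminated.
Round 2: B 3, D 3, A 1. A has the fewest and is eliminated.
Round 3: D 4, B 3. D has a majority.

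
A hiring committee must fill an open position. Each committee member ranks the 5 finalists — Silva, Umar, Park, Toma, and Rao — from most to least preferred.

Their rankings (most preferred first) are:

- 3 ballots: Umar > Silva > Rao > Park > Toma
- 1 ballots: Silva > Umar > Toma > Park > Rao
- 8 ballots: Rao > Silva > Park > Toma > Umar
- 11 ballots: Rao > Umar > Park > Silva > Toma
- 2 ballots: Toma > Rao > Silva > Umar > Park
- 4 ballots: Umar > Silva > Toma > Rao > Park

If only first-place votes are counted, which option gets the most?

Rao

First-place vote totals:
  Silva: 1
  Umar: 7
  Park: 0
  Toma: 2
  Rao: 19
Rao has the most first-place votes.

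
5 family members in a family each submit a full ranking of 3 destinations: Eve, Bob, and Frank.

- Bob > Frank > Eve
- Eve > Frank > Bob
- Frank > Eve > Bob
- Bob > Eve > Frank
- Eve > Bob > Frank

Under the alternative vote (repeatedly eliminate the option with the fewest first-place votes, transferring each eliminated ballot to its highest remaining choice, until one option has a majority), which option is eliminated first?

Frank

Round 1: Eve 2, Bob 2, Frank 1. Frank has the fewest and is eliminated.
Round 2: Eve 3, Bob 2. Eve has a majority.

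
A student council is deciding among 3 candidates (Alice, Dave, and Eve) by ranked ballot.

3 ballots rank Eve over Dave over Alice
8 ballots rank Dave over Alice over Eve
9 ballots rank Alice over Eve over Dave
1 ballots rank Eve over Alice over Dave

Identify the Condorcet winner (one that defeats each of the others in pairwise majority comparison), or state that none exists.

No Condorcet winner

Head-to-head results (21 voters total):
Alice vs Dave: Dave wins 11–10.
Alice vs Eve: Alice wins 17–4.
Dave vs Eve: Eve wins 13–8.
No candidate beats all others: Alice beats Eve beats Dave beats Alice, a majority cycle.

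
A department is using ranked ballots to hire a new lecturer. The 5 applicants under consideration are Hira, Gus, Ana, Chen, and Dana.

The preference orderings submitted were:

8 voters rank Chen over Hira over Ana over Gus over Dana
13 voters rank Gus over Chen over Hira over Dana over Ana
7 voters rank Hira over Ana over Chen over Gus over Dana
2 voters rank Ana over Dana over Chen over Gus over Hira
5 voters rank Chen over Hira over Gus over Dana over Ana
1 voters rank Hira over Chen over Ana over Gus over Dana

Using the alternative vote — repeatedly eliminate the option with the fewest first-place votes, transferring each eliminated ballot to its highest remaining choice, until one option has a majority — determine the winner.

Chen

Round 1: Gus 13, Chen 13, Hira 8, Ana 2, Dana 0. Dana has the fewest and is eliminated.
Round 2: Gus 13, Chen 13, Hira 8, Ana 2. Ana has the fewest and is eliminated.
Round 3: Chen 15, Gus 13, Hira 8. Hira has the fewest and is eliminated.
Round 4: Chen 23, Gus 13. Chen has a majority.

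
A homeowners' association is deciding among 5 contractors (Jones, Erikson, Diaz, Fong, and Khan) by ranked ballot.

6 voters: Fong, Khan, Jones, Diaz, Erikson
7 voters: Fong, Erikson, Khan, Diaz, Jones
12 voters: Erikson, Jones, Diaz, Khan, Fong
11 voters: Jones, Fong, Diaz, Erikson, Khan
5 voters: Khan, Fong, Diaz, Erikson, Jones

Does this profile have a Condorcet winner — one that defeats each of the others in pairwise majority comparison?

No

Head-to-head results (41 voters total):
Jones vs Erikson: Erikson wins 24–17.
Jones vs Diaz: Jones wins 29–12.
Jones vs Fong: Jones wins 23–18.
Jones vs Khan: Jones wins 23–18.
Erikson vs Diaz: Diaz wins 22–19.
Erikson vs Fong: Fong wins 29–12.
Erikson vs Khan: Erikson wins 30–11.
Diaz vs Fong: Fong wins 29–12.
Diaz vs Khan: Diaz wins 23–18.
Fong vs Khan: Fong wins 24–17.
No candidate beats all others: Jones beats Diaz beats Erikson beats Jones, a majority cycle.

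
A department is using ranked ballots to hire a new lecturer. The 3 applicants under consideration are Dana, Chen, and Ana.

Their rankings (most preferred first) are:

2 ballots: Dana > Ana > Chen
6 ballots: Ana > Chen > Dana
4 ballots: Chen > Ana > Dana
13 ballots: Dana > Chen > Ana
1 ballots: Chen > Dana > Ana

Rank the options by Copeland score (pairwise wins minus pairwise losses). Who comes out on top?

Pairwise results:
  Dana vs Chen: Dana wins 15–11.
  Dana vs Ana: Dana wins 16–10.
  Chen vs Ana: Chen wins 18–8.
Copeland scores (wins − losses):
  Dana: 2 − 0 = 2
  Chen: 1 − 1 = 0
  Ana: 0 − 2 = -2
Dana has the best Copeland score.

Dana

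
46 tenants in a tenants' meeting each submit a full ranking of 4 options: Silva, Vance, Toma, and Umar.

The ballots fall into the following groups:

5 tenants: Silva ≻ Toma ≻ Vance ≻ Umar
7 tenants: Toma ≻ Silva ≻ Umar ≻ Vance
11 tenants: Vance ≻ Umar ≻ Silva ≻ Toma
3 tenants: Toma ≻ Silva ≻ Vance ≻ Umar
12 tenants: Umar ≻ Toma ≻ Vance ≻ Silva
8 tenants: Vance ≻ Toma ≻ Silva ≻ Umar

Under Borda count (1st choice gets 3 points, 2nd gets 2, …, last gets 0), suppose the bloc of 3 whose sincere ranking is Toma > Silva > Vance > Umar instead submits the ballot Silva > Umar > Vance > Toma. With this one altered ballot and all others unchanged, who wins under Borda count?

Borda totals with the altered ballot: Silva 57, Vance 77, Toma 71, Umar 71.
The switch changes the winner from Toma to Vance.

Vance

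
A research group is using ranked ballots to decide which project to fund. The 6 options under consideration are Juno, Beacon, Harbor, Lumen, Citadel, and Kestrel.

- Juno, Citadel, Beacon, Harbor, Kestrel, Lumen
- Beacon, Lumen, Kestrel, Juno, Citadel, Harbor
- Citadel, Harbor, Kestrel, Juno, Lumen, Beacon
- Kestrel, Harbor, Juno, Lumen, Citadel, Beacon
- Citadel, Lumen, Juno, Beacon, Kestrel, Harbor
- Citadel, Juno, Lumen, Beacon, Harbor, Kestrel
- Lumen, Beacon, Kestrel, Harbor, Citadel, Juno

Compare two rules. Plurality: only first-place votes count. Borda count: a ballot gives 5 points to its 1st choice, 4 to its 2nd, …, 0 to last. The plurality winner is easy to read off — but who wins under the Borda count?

Plurality first-place counts: Juno 1, Beacon 1, Harbor 0, Lumen 1, Citadel 3, Kestrel 1 → Citadel.
Borda totals: Juno 19, Beacon 16, Harbor 13, Lumen 19, Citadel 22, Kestrel 16 → Citadel.

Citadel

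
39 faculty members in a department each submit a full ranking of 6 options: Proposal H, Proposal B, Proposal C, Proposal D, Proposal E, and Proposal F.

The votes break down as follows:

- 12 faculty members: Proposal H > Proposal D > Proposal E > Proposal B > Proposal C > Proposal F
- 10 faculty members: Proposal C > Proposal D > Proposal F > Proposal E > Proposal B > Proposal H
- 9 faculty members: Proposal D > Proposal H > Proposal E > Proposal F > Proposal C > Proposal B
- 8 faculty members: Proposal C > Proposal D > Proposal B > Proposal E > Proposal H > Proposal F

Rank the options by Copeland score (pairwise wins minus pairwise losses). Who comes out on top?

Proposal D

Pairwise results:
  Proposal H vs Proposal B: Proposal H wins 21–18.
  Proposal H vs Proposal C: Proposal H wins 21–18.
  Proposal H vs Proposal D: Proposal D wins 27–12.
  Proposal H vs Proposal E: Proposal H wins 21–18.
  Proposal H vs Proposal F: Proposal H wins 29–10.
  Proposal B vs Proposal C: Proposal C wins 27–12.
  Proposal B vs Proposal D: Proposal D wins 39–0.
  Proposal B vs Proposal E: Proposal E wins 31–8.
  Proposal B vs Proposal F: Proposal B wins 20–19.
  Proposal C vs Proposal D: Proposal D wins 21–18.
  Proposal C vs Proposal E: Proposal E wins 21–18.
  Proposal C vs Proposal F: Proposal C wins 30–9.
  Proposal D vs Proposal E: Proposal D wins 39–0.
  Proposal D vs Proposal F: Proposal D wins 39–0.
  Proposal E vs Proposal F: Proposal E wins 29–10.
Copeland scores (wins − losses):
  Proposal H: 4 − 1 = 3
  Proposal B: 1 − 4 = -3
  Proposal C: 2 − 3 = -1
  Proposal D: 5 − 0 = 5
  Proposal E: 3 − 2 = 1
  Proposal F: 0 − 5 = -5
Proposal D has the best Copeland score.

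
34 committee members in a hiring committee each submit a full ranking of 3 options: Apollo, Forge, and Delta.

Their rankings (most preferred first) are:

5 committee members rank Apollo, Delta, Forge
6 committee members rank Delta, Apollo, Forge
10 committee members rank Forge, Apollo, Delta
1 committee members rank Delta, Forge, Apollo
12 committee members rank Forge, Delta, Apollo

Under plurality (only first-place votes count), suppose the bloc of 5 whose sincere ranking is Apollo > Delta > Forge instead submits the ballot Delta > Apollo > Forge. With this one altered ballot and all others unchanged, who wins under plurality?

First-place totals with the altered ballot: Apollo 0, Forge 22, Delta 12.
The winner is unchanged: still Forge.

Forge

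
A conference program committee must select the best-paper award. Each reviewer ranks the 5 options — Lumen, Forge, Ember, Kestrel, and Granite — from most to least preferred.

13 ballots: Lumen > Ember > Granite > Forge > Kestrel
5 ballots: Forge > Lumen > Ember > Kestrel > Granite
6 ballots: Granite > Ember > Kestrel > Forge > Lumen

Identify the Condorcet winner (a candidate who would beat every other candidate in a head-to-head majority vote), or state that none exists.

Lumen

Head-to-head results (24 voters total):
Lumen vs Forge: Lumen wins 13–11.
Lumen vs Ember: Lumen wins 18–6.
Lumen vs Kestrel: Lumen wins 18–6.
Lumen vs Granite: Lumen wins 18–6.
Forge vs Ember: Ember wins 19–5.
Forge vs Kestrel: Forge wins 18–6.
Forge vs Granite: Granite wins 19–5.
Ember vs Kestrel: Ember wins 24–0.
Ember vs Granite: Ember wins 18–6.
Kestrel vs Granite: Granite wins 19–5.
Lumen beats each rival — Forge (13–11), Ember (18–6), Kestrel (18–6), Granite (18–6) — so Lumen is the Condorcet winner.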